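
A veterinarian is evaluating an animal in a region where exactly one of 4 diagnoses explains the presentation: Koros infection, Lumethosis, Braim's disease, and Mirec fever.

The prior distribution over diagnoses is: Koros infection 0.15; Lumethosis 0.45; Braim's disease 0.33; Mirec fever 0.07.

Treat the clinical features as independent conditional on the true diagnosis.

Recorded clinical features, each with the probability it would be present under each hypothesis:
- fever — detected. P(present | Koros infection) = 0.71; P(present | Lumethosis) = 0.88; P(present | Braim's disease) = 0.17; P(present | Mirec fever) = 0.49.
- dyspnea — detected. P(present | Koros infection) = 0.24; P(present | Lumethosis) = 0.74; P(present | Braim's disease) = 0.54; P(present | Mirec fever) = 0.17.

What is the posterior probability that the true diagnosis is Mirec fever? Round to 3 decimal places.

For each hypothesis, the unnormalized posterior weight is prior × product of the clinical feature likelihoods:
  Koros infection: 0.15 × 0.71 × 0.24 = 0.02556
  Lumethosis: 0.45 × 0.88 × 0.74 = 0.29304
  Braim's disease: 0.33 × 0.17 × 0.54 = 0.030294
  Mirec fever: 0.07 × 0.49 × 0.17 = 0.005831
Normalizing constant Z = 0.02556 + 0.29304 + 0.030294 + 0.005831 = 0.35473.
P(Mirec fever | evidence) = 0.005831 / 0.35473 ≈ 0.016.

0.016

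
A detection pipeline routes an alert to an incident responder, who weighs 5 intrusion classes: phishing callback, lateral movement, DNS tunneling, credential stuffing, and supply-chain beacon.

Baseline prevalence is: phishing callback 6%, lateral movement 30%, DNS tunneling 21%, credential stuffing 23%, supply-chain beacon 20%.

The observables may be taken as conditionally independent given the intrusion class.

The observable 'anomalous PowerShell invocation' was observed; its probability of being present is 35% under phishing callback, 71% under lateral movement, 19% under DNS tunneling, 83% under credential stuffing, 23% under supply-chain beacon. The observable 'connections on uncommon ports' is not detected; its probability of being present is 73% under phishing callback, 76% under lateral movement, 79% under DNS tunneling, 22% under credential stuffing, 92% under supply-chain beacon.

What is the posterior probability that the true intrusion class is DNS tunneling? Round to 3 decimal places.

For each hypothesis, the unnormalized posterior weight is prior × product of the observable likelihoods (using 1 − P(present | H) for each absent observable):
  phishing callback: 0.06 × 0.35 × (1 − 0.73) = 0.00567
  lateral movement: 0.30 × 0.71 × (1 − 0.76) = 0.05112
  DNS tunneling: 0.21 × 0.19 × (1 − 0.79) = 0.008379
  credential stuffing: 0.23 × 0.83 × (1 − 0.22) = 0.1489
  supply-chain beacon: 0.20 × 0.23 × (1 − 0.92) = 0.00368
Normalizing constant Z = 0.00567 + 0.05112 + 0.008379 + 0.1489 + 0.00368 = 0.21775.
P(DNS tunneling | evidence) = 0.008379 / 0.21775 ≈ 0.038.

0.038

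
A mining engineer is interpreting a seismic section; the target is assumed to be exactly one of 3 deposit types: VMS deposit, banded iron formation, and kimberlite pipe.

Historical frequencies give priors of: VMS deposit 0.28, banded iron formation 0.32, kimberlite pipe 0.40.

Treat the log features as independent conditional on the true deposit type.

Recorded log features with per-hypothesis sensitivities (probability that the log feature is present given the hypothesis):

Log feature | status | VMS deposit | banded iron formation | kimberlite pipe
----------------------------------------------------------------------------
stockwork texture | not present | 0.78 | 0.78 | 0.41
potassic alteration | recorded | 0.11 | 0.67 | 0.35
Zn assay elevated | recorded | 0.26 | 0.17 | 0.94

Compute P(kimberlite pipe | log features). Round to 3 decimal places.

For each hypothesis, the unnormalized posterior weight is prior × product of the log feature likelihoods (using 1 − P(present | H) for each absent log feature):
  VMS deposit: 0.28 × (1 − 0.78) × 0.11 × 0.26 = 0.0017618
  banded iron formation: 0.32 × (1 − 0.78) × 0.67 × 0.17 = 0.0080186
  kimberlite pipe: 0.40 × (1 − 0.41) × 0.35 × 0.94 = 0.077644
Normalizing constant Z = 0.0017618 + 0.0080186 + 0.077644 = 0.087424.
P(kimberlite pipe | evidence) = 0.077644 / 0.087424 ≈ 0.888.

0.888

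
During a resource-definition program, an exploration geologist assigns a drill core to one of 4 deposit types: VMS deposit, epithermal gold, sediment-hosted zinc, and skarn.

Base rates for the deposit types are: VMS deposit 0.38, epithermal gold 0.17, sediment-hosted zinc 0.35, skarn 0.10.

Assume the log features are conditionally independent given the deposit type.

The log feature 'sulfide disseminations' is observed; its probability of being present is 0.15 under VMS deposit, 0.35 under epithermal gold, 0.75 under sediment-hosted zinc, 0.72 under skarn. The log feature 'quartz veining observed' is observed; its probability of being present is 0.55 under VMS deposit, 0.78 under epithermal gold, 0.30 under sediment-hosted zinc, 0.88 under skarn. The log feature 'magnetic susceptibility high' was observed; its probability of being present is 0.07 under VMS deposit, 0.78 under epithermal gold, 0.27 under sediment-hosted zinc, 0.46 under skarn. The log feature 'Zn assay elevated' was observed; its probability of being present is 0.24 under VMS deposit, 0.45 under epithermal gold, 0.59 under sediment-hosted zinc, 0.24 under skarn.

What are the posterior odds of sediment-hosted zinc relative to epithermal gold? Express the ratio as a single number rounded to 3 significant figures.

Posterior odds equal prior odds times the likelihood ratio; only the two competing hypotheses matter.
  sediment-hosted zinc: 0.35 × 0.75 × 0.30 × 0.27 × 0.59 = 0.012545
  epithermal gold: 0.17 × 0.35 × 0.78 × 0.78 × 0.45 = 0.01629
Posterior odds = 0.012545 / 0.01629 ≈ 0.770.

0.770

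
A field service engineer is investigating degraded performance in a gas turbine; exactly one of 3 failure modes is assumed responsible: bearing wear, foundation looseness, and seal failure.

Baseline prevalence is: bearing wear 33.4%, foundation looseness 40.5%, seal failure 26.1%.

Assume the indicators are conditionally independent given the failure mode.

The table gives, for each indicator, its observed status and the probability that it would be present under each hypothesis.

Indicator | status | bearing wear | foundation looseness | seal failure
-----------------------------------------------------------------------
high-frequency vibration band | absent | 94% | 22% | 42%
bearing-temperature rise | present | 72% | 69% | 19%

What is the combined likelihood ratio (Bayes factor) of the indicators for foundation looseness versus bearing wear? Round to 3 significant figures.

The Bayes factor is the ratio of the joint likelihoods of the indicator pattern under the two hypotheses (using 1 − P(present | H) for each absent indicator).
  foundation looseness: (1 − 0.22) × 0.69 = 0.5382
  bearing wear: (1 − 0.94) × 0.72 = 0.0432
Bayes factor = 0.5382 / 0.0432 ≈ 12.5

12.5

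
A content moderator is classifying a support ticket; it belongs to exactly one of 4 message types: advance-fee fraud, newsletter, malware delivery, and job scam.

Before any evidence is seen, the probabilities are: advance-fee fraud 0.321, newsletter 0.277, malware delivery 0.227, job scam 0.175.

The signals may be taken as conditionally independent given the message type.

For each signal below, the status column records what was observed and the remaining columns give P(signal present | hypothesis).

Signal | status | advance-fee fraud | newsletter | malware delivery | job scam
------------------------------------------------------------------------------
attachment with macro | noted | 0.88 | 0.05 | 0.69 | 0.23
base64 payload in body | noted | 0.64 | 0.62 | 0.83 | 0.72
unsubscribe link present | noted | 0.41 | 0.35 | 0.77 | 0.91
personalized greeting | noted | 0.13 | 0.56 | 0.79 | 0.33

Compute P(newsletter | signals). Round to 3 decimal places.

0.017

Multiply each prior by the joint likelihood of the signal pattern:
  advance-fee fraud: 0.321 × 0.88 × 0.64 × 0.41 × 0.13 = 0.009636
  newsletter: 0.277 × 0.05 × 0.62 × 0.35 × 0.56 = 0.0016831
  malware delivery: 0.227 × 0.69 × 0.83 × 0.77 × 0.79 = 0.079081
  job scam: 0.175 × 0.23 × 0.72 × 0.91 × 0.33 = 0.0087027
Normalizing constant Z = 0.009636 + 0.0016831 + 0.079081 + 0.0087027 = 0.099102.
P(newsletter | evidence) = 0.0016831 / 0.099102 ≈ 0.017.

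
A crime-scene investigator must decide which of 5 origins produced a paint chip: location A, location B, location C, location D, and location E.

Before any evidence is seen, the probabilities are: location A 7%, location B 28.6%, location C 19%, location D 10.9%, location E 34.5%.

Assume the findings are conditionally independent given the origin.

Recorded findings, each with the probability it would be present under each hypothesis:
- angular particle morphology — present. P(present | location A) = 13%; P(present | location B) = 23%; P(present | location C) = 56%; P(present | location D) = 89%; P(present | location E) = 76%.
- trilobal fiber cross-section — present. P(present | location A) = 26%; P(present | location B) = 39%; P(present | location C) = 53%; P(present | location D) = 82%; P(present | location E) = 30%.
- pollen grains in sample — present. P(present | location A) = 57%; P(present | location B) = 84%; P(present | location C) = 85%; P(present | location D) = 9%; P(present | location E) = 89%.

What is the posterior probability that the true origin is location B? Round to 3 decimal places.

0.146

For each hypothesis, the unnormalized posterior weight is prior × product of the finding likelihoods:
  location A: 0.070 × 0.13 × 0.26 × 0.57 = 0.0013486
  location B: 0.286 × 0.23 × 0.39 × 0.84 = 0.02155
  location C: 0.190 × 0.56 × 0.53 × 0.85 = 0.047933
  location D: 0.109 × 0.89 × 0.82 × 0.09 = 0.0071593
  location E: 0.345 × 0.76 × 0.30 × 0.89 = 0.070007
The unnormalized weights sum to 0.148.
P(location B | evidence) = 0.02155 / 0.148 ≈ 0.146.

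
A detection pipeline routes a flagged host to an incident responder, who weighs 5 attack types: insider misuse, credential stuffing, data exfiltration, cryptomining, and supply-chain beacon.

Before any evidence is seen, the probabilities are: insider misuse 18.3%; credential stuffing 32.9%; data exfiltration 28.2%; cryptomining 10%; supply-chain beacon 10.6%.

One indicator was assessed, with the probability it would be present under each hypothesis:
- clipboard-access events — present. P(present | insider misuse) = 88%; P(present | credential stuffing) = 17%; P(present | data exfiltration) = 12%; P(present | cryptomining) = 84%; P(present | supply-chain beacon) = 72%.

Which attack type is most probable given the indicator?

For each hypothesis, the unnormalized posterior weight is prior × likelihood:
  insider misuse: 0.183 × 0.88 = 0.16104
  credential stuffing: 0.329 × 0.17 = 0.05593
  data exfiltration: 0.282 × 0.12 = 0.03384
  cryptomining: 0.100 × 0.84 = 0.084
  supply-chain beacon: 0.106 × 0.72 = 0.07632
Normalizing constant Z = 0.16104 + 0.05593 + 0.03384 + 0.084 + 0.07632 = 0.41113.
P(insider misuse | evidence) ≈ 0.16104 / 0.41113 ≈ 0.392
P(credential stuffing | evidence) ≈ 0.05593 / 0.41113 ≈ 0.136
P(data exfiltration | evidence) ≈ 0.03384 / 0.41113 ≈ 0.082
P(cryptomining | evidence) ≈ 0.084 / 0.41113 ≈ 0.204
P(supply-chain beacon | evidence) ≈ 0.07632 / 0.41113 ≈ 0.186
The largest is 0.392, so insider misuse is most probable.

insider misuse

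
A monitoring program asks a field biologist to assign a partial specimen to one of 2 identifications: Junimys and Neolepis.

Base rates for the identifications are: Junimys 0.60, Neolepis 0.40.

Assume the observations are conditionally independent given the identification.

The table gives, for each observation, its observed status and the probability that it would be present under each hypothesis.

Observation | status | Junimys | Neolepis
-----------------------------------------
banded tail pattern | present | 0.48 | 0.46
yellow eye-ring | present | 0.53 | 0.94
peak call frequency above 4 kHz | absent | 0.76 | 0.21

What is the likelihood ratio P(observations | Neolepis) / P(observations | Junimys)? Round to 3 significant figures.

The Bayes factor is the ratio of the joint likelihoods of the evidence pattern under the two hypotheses (using 1 − P(present | H) for each absent observation).
  Neolepis: 0.46 × 0.94 × (1 − 0.21) = 0.3416
  Junimys: 0.48 × 0.53 × (1 − 0.76) = 0.061056
Bayes factor = 0.3416 / 0.061056 ≈ 5.59

5.59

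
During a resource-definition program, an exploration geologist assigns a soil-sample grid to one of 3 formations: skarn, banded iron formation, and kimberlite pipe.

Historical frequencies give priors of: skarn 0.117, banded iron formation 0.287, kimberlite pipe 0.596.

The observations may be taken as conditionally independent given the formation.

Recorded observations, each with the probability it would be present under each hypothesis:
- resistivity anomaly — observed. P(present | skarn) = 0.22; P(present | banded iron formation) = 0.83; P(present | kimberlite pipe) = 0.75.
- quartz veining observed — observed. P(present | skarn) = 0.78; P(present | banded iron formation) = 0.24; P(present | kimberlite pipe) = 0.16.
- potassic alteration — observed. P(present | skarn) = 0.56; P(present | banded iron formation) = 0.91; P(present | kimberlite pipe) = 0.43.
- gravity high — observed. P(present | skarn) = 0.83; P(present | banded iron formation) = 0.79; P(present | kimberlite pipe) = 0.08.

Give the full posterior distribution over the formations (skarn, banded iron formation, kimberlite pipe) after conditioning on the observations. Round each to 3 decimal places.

0.176, 0.777, 0.047

Multiply each prior by the joint likelihood of the evidence pattern:
  skarn: 0.117 × 0.22 × 0.78 × 0.56 × 0.83 = 0.0093319
  banded iron formation: 0.287 × 0.83 × 0.24 × 0.91 × 0.79 = 0.0411
  kimberlite pipe: 0.596 × 0.75 × 0.16 × 0.43 × 0.08 = 0.0024603
The unnormalized weights sum to 0.052892.
P(skarn | evidence) = 0.0093319 / 0.052892 ≈ 0.176
P(banded iron formation | evidence) = 0.0411 / 0.052892 ≈ 0.777
P(kimberlite pipe | evidence) = 0.0024603 / 0.052892 ≈ 0.047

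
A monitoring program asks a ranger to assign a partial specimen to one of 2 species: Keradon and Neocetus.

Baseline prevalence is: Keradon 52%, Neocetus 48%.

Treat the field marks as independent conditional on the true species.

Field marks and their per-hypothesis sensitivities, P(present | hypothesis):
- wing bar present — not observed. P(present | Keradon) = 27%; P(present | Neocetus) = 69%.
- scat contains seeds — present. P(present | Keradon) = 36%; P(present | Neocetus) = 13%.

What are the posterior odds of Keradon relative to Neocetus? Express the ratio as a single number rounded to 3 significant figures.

Unnormalized posterior weight (prior times the field mark likelihoods) for each of the two hypotheses (using 1 − P(present | H) for each absent field mark):
  Keradon: 0.52 × (1 − 0.27) × 0.36 = 0.13666
  Neocetus: 0.48 × (1 − 0.69) × 0.13 = 0.019344
Odds(Keradon : Neocetus) = 0.13666 / 0.019344 ≈ 7.06.

7.06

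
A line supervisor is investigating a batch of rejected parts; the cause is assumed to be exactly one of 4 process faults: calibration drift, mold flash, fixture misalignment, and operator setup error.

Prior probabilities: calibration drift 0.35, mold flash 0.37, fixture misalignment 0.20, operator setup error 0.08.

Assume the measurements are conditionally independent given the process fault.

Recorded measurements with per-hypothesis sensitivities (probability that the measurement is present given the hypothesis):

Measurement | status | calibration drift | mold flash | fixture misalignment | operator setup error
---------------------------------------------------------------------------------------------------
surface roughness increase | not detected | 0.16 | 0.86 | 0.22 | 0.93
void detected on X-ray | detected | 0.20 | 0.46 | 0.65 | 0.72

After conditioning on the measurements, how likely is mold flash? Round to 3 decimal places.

0.127

For each hypothesis, the unnormalized posterior weight is prior × product of the measurement likelihoods (using 1 − P(present | H) for each absent measurement):
  calibration drift: 0.35 × (1 − 0.16) × 0.20 = 0.0588
  mold flash: 0.37 × (1 − 0.86) × 0.46 = 0.023828
  fixture misalignment: 0.20 × (1 − 0.22) × 0.65 = 0.1014
  operator setup error: 0.08 × (1 − 0.93) × 0.72 = 0.004032
The unnormalized weights sum to 0.18806.
P(mold flash | evidence) = 0.023828 / 0.18806 ≈ 0.127.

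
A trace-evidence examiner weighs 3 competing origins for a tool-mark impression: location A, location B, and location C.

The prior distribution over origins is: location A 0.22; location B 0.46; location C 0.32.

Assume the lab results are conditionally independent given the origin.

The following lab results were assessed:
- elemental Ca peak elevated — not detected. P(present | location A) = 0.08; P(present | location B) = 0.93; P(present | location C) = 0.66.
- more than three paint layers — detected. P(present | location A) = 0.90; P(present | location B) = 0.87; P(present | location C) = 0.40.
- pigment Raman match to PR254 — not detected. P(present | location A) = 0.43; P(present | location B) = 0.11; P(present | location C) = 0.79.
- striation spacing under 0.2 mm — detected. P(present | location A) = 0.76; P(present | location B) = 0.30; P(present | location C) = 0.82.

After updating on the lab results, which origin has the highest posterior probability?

By Bayes' rule with conditional independence, the unnormalized weight for each hypothesis is prior × ∏ likelihoods (using 1 − P(present | H) for each absent lab result):
  location A: 0.22 × (1 − 0.08) × 0.90 × (1 − 0.43) × 0.76 = 0.078912
  location B: 0.46 × (1 − 0.93) × 0.87 × (1 − 0.11) × 0.30 = 0.0074797
  location C: 0.32 × (1 − 0.66) × 0.40 × (1 − 0.79) × 0.82 = 0.0074941
The unnormalized weights sum to 0.093886.
P(location A | evidence) ≈ 0.078912 / 0.093886 ≈ 0.841
P(location B | evidence) ≈ 0.0074797 / 0.093886 ≈ 0.080
P(location C | evidence) ≈ 0.0074941 / 0.093886 ≈ 0.080
The largest is 0.841, so location A is most probable.

location A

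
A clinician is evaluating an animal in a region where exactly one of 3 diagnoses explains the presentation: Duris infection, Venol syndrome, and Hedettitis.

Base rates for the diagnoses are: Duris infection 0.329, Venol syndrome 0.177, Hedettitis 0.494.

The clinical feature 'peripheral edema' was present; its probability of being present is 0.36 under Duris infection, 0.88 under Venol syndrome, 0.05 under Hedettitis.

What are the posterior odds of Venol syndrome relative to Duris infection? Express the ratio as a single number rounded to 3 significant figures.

1.32

Unnormalized posterior weight (prior times the clinical feature likelihood) for each of the two hypotheses:
  Venol syndrome: 0.177 × 0.88 = 0.15576
  Duris infection: 0.329 × 0.36 = 0.11844
Odds(Venol syndrome : Duris infection) = 0.15576 / 0.11844 ≈ 1.32.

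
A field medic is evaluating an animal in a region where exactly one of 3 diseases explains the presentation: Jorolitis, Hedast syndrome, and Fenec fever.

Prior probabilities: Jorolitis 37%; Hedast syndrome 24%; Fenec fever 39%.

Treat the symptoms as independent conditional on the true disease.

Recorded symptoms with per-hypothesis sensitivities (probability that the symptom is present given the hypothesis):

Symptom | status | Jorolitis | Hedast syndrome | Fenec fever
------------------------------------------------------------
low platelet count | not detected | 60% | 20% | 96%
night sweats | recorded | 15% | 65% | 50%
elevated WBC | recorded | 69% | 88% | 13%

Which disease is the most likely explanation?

Hedast syndrome

By Bayes' rule with conditional independence, the unnormalized weight for each hypothesis is prior × ∏ likelihoods (using 1 − P(present | H) for each absent symptom):
  Jorolitis: 0.37 × (1 − 0.60) × 0.15 × 0.69 = 0.015318
  Hedast syndrome: 0.24 × (1 − 0.20) × 0.65 × 0.88 = 0.10982
  Fenec fever: 0.39 × (1 − 0.96) × 0.50 × 0.13 = 0.001014
Normalizing constant Z = 0.015318 + 0.10982 + 0.001014 = 0.12616.
P(Jorolitis | evidence) ≈ 0.015318 / 0.12616 ≈ 0.121
P(Hedast syndrome | evidence) ≈ 0.10982 / 0.12616 ≈ 0.871
P(Fenec fever | evidence) ≈ 0.001014 / 0.12616 ≈ 0.008
The largest is 0.871, so Hedast syndrome is most probable.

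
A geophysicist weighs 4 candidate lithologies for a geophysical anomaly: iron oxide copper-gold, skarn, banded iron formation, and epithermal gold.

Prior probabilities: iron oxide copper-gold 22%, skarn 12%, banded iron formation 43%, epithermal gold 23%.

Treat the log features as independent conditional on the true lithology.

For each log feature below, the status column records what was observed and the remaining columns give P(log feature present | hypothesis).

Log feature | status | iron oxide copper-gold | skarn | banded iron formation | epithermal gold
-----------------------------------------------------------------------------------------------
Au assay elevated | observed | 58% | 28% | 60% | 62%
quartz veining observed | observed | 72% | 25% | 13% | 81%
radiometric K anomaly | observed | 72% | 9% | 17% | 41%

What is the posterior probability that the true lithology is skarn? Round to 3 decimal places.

0.006

By Bayes' rule with conditional independence, the unnormalized weight for each hypothesis is prior × ∏ likelihoods:
  iron oxide copper-gold: 0.22 × 0.58 × 0.72 × 0.72 = 0.066148
  skarn: 0.12 × 0.28 × 0.25 × 0.09 = 0.000756
  banded iron formation: 0.43 × 0.60 × 0.13 × 0.17 = 0.0057018
  epithermal gold: 0.23 × 0.62 × 0.81 × 0.41 = 0.047357
Normalizing constant Z = 0.066148 + 0.000756 + 0.0057018 + 0.047357 = 0.11996.
P(skarn | evidence) = 0.000756 / 0.11996 ≈ 0.006.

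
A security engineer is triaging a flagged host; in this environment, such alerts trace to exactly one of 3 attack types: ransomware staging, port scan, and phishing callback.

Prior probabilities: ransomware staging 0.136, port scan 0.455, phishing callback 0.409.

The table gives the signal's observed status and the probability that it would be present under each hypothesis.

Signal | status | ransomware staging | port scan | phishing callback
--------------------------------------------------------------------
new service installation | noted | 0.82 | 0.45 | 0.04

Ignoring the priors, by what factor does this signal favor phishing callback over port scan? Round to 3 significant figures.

0.0889

The Bayes factor is the ratio of the two likelihoods.
  phishing callback: 0.04
  port scan: 0.45
Bayes factor = 0.04 / 0.45 ≈ 0.0889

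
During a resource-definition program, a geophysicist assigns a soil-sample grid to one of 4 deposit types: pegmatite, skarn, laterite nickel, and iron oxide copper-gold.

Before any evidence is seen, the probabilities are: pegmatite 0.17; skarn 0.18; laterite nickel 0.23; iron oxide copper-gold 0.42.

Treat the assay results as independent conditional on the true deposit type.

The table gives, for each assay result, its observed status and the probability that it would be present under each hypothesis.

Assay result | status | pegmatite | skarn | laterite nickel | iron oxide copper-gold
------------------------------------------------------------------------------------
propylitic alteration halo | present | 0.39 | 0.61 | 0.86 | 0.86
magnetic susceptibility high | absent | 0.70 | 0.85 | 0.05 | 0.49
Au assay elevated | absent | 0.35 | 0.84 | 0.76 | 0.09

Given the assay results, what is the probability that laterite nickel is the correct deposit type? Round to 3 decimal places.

0.198

For each hypothesis, the unnormalized posterior weight is prior × product of the assay result likelihoods (using 1 − P(present | H) for each absent assay result):
  pegmatite: 0.17 × 0.39 × (1 − 0.70) × (1 − 0.35) = 0.012929
  skarn: 0.18 × 0.61 × (1 − 0.85) × (1 − 0.84) = 0.0026352
  laterite nickel: 0.23 × 0.86 × (1 − 0.05) × (1 − 0.76) = 0.045098
  iron oxide copper-gold: 0.42 × 0.86 × (1 − 0.49) × (1 − 0.09) = 0.16763
Normalizing constant Z = 0.012929 + 0.0026352 + 0.045098 + 0.16763 = 0.2283.
P(laterite nickel | evidence) = 0.045098 / 0.2283 ≈ 0.198.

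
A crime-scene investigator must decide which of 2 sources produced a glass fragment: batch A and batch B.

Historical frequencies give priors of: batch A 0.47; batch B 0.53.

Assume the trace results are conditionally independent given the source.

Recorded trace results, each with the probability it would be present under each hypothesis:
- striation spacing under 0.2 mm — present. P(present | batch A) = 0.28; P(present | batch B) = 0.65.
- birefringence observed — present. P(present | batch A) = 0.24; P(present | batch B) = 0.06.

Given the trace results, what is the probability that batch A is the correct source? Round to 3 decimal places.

By Bayes' rule with conditional independence, the unnormalized weight for each hypothesis is prior × ∏ likelihoods:
  batch A: 0.47 × 0.28 × 0.24 = 0.031584
  batch B: 0.53 × 0.65 × 0.06 = 0.02067
Normalizing constant Z = 0.031584 + 0.02067 = 0.052254.
P(batch A | evidence) = 0.031584 / 0.052254 ≈ 0.604.

0.604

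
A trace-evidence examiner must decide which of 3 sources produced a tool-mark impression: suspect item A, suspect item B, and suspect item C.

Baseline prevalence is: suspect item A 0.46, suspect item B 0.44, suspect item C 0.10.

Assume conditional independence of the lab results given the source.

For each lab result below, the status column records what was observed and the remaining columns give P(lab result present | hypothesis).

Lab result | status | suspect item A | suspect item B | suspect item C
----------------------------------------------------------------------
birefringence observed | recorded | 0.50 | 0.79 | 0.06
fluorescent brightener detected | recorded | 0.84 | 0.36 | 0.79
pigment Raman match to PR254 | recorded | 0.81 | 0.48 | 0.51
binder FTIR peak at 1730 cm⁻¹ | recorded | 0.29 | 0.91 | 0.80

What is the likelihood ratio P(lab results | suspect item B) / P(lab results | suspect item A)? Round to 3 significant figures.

Joint likelihood of the lab result pattern under each hypothesis:
  suspect item B: 0.79 × 0.36 × 0.48 × 0.91 = 0.12423
  suspect item A: 0.50 × 0.84 × 0.81 × 0.29 = 0.098658
Bayes factor = 0.12423 / 0.098658 ≈ 1.26

1.26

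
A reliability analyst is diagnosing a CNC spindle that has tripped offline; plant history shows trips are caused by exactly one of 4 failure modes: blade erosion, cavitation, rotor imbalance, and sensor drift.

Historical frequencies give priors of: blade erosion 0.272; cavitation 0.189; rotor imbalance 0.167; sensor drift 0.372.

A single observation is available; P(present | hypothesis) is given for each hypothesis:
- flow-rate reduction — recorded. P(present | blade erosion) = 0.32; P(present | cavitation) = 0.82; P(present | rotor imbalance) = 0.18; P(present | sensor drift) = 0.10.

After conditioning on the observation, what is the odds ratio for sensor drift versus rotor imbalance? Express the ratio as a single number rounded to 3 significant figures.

Posterior odds equal prior odds times the likelihood ratio; only the two competing hypotheses matter.
  sensor drift: 0.372 × 0.10 = 0.0372
  rotor imbalance: 0.167 × 0.18 = 0.03006
Posterior odds = 0.0372 / 0.03006 ≈ 1.24.

1.24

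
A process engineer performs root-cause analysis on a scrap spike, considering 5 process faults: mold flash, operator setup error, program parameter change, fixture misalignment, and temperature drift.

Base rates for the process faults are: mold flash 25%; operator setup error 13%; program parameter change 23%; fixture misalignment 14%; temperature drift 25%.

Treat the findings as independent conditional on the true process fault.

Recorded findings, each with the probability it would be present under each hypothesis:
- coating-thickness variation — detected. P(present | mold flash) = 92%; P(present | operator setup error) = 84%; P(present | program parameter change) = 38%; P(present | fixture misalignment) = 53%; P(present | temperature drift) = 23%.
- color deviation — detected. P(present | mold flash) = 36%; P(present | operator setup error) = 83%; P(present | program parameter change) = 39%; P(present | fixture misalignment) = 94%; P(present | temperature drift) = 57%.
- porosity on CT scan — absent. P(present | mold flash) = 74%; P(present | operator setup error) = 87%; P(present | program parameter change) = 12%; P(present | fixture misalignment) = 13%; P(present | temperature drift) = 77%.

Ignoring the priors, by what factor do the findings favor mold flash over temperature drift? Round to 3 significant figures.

2.86

Take the product of per-finding likelihoods under each hypothesis (using 1 − P(present | H) for each absent finding), then divide.
  mold flash: 0.92 × 0.36 × (1 − 0.74) = 0.086112
  temperature drift: 0.23 × 0.57 × (1 − 0.77) = 0.030153
Bayes factor = 0.086112 / 0.030153 ≈ 2.86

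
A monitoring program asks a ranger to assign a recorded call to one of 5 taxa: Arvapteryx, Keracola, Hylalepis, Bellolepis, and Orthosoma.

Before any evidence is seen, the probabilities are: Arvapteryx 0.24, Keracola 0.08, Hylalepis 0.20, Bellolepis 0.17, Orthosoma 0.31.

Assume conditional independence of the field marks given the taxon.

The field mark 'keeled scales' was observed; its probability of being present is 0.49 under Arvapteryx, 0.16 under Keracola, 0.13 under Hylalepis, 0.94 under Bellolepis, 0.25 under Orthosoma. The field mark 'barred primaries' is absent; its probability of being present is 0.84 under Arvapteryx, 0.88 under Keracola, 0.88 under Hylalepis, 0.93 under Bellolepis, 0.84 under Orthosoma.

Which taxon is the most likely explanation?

For each hypothesis, the unnormalized posterior weight is prior × product of the field mark likelihoods (using 1 − P(present | H) for each absent field mark):
  Arvapteryx: 0.24 × 0.49 × (1 − 0.84) = 0.018816
  Keracola: 0.08 × 0.16 × (1 − 0.88) = 0.001536
  Hylalepis: 0.20 × 0.13 × (1 − 0.88) = 0.00312
  Bellolepis: 0.17 × 0.94 × (1 − 0.93) = 0.011186
  Orthosoma: 0.31 × 0.25 × (1 − 0.84) = 0.0124
Marginal likelihood of the evidence = 0.047058.
P(Arvapteryx | evidence) ≈ 0.018816 / 0.047058 ≈ 0.400
P(Keracola | evidence) ≈ 0.001536 / 0.047058 ≈ 0.033
P(Hylalepis | evidence) ≈ 0.00312 / 0.047058 ≈ 0.066
P(Bellolepis | evidence) ≈ 0.011186 / 0.047058 ≈ 0.238
P(Orthosoma | evidence) ≈ 0.0124 / 0.047058 ≈ 0.264
The largest is 0.400, so Arvapteryx is most probable.

Arvapteryx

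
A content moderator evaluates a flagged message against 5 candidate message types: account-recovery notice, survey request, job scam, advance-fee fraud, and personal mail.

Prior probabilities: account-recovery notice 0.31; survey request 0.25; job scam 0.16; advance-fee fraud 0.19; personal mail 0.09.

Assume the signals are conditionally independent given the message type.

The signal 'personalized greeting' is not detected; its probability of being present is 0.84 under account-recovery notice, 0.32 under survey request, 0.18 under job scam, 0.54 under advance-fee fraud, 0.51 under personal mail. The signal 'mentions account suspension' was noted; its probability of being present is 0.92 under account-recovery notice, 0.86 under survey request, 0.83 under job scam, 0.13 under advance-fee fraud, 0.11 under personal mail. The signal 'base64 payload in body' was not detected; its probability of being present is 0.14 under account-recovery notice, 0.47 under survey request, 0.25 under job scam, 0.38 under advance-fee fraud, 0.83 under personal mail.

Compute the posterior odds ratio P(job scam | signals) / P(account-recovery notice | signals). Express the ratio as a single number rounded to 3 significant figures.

2.08

The normalizing constant cancels in an odds ratio, so compute prior × likelihood for the two hypotheses only (using 1 − P(present | H) for each absent signal):
  job scam: 0.16 × (1 − 0.18) × 0.83 × (1 − 0.25) = 0.081672
  account-recovery notice: 0.31 × (1 − 0.84) × 0.92 × (1 − 0.14) = 0.039244
Posterior odds = 0.081672 / 0.039244 ≈ 2.08.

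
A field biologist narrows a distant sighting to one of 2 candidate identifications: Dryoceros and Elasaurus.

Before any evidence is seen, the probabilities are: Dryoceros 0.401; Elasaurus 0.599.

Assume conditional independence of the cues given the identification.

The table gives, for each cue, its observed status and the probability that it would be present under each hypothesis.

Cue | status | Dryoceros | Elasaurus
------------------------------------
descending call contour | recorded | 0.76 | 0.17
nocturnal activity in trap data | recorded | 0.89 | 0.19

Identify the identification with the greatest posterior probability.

For each hypothesis, the unnormalized posterior weight is prior × product of the cue likelihoods:
  Dryoceros: 0.401 × 0.76 × 0.89 = 0.27124
  Elasaurus: 0.599 × 0.17 × 0.19 = 0.019348
Normalizing constant Z = 0.27124 + 0.019348 = 0.29058.
P(Dryoceros | evidence) ≈ 0.27124 / 0.29058 ≈ 0.933
P(Elasaurus | evidence) ≈ 0.019348 / 0.29058 ≈ 0.067
The largest is 0.933, so Dryoceros is most probable.

Dryoceros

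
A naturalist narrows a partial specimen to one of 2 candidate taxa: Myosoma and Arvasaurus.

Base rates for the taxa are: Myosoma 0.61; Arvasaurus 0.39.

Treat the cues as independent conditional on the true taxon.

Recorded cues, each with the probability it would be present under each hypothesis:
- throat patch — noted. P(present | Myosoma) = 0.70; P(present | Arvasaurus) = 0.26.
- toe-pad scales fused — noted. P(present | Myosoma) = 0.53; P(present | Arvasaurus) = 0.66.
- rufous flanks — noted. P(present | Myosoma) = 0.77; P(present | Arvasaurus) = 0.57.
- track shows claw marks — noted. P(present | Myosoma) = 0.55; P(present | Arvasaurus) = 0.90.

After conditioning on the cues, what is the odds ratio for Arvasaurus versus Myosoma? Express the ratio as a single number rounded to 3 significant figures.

0.358

Posterior odds equal prior odds times the likelihood ratio; only the two competing hypotheses matter.
  Arvasaurus: 0.39 × 0.26 × 0.66 × 0.57 × 0.90 = 0.034332
  Myosoma: 0.61 × 0.70 × 0.53 × 0.77 × 0.55 = 0.095842
Odds(Arvasaurus : Myosoma) = 0.034332 / 0.095842 ≈ 0.358.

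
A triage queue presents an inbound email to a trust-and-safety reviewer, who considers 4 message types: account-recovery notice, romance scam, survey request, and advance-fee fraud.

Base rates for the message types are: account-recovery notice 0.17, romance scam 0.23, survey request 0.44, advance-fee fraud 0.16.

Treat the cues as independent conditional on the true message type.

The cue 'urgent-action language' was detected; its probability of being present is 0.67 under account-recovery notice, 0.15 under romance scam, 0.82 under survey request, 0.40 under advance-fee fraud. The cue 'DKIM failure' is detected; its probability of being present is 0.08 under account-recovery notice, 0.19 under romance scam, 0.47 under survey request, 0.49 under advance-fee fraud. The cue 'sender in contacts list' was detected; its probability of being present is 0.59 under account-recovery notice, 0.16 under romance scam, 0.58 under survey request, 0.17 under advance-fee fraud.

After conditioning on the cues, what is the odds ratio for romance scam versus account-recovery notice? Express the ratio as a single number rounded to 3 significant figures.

0.195

Unnormalized posterior weight (prior times the cue likelihoods) for each of the two hypotheses:
  romance scam: 0.23 × 0.15 × 0.19 × 0.16 = 0.0010488
  account-recovery notice: 0.17 × 0.67 × 0.08 × 0.59 = 0.0053761
Posterior odds = 0.0010488 / 0.0053761 ≈ 0.195.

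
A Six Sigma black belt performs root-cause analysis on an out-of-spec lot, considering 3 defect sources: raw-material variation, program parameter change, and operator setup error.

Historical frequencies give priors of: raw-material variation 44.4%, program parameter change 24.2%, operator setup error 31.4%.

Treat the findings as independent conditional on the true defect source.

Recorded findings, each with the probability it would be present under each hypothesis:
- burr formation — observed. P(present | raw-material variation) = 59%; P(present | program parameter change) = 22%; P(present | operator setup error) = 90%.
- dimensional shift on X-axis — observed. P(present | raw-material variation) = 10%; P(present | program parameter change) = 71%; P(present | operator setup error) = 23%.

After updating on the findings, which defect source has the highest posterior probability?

Multiply each prior by the joint likelihood of the evidence pattern:
  raw-material variation: 0.444 × 0.59 × 0.10 = 0.026196
  program parameter change: 0.242 × 0.22 × 0.71 = 0.0378
  operator setup error: 0.314 × 0.90 × 0.23 = 0.064998
Marginal likelihood of the evidence = 0.12899.
P(raw-material variation | evidence) ≈ 0.026196 / 0.12899 ≈ 0.203
P(program parameter change | evidence) ≈ 0.0378 / 0.12899 ≈ 0.293
P(operator setup error | evidence) ≈ 0.064998 / 0.12899 ≈ 0.504
The largest is 0.504, so operator setup error is most probable.

operator setup error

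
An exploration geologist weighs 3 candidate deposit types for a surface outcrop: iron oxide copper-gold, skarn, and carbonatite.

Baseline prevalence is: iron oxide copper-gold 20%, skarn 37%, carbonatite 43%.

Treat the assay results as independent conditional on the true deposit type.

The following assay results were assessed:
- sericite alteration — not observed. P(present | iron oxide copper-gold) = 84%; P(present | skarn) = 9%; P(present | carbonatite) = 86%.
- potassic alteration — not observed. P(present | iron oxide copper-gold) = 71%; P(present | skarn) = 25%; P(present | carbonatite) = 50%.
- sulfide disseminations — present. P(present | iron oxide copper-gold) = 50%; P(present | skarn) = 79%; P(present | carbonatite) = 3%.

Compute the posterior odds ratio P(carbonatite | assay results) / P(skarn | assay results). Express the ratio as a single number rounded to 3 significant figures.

0.00453

Unnormalized posterior weight (prior times the assay result likelihoods) for each of the two hypotheses (using 1 − P(present | H) for each absent assay result):
  carbonatite: 0.43 × (1 − 0.86) × (1 − 0.50) × 0.03 = 0.000903
  skarn: 0.37 × (1 − 0.09) × (1 − 0.25) × 0.79 = 0.19949
Odds(carbonatite : skarn) = 0.000903 / 0.19949 ≈ 0.00453.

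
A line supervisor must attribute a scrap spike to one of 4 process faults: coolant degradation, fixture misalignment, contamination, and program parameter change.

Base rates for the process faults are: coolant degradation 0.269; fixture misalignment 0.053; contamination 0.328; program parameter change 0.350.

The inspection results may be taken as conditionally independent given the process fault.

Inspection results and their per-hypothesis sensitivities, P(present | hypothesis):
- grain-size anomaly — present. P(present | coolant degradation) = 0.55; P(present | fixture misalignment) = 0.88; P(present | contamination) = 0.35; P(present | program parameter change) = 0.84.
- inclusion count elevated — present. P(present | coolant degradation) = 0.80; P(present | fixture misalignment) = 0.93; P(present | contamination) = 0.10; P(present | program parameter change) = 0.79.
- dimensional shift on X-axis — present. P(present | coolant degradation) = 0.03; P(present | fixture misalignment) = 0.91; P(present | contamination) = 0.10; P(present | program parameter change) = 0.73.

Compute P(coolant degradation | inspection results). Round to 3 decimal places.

0.017

By Bayes' rule with conditional independence, the unnormalized weight for each hypothesis is prior × ∏ likelihoods:
  coolant degradation: 0.269 × 0.55 × 0.80 × 0.03 = 0.0035508
  fixture misalignment: 0.053 × 0.88 × 0.93 × 0.91 = 0.039471
  contamination: 0.328 × 0.35 × 0.10 × 0.10 = 0.001148
  program parameter change: 0.350 × 0.84 × 0.79 × 0.73 = 0.16955
Normalizing constant Z = 0.0035508 + 0.039471 + 0.001148 + 0.16955 = 0.21372.
P(coolant degradation | evidence) = 0.0035508 / 0.21372 ≈ 0.017.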